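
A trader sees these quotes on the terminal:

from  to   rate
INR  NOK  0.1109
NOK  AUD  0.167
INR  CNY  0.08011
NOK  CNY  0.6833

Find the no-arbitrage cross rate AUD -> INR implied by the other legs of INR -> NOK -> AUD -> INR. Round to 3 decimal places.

Known legs of the cycle: 0.1109 × 0.167 = 0.0185203
For no arbitrage the full-cycle product must be 1, so the missing rate is 1 / 0.0185203 ≈ 53.99481.

53.995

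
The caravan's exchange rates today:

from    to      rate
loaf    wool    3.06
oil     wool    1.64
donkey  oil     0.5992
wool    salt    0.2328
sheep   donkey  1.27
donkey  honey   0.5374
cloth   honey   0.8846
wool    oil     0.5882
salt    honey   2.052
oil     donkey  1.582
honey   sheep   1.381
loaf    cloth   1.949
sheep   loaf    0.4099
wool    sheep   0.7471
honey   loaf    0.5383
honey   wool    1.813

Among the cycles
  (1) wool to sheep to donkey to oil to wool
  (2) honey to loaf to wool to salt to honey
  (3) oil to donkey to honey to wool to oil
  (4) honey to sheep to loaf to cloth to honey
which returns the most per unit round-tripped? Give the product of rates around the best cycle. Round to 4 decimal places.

(1) 0.7471 × 1.27 × 0.5992 × 1.64 = 0.93239
(2) 0.5383 × 3.06 × 0.2328 × 2.052 = 0.78688
(3) 1.582 × 0.5374 × 1.813 × 0.5882 = 0.90662
(4) 1.381 × 0.4099 × 1.949 × 0.8846 = 0.97596
Highest is cycle (4) at 0.9760 (≤1, no arbitrage).

0.9760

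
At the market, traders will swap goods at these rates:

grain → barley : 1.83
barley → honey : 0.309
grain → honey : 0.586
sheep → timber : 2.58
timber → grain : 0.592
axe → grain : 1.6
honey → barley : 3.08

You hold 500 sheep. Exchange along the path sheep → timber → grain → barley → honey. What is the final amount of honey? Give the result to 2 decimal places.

431.84

500 sheep × 2.58 = 1290 timber
1290 timber × 0.592 = 763.68 grain
763.68 grain × 1.83 = 1397.5344 barley
1397.5344 barley × 0.309 = 431.8381296 honey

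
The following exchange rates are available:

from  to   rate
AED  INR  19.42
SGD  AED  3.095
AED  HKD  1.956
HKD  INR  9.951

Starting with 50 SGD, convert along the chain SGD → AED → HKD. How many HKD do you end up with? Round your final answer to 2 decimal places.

302.69

50 SGD × 3.095 = 154.75 AED
154.75 AED × 1.956 = 302.691 HKD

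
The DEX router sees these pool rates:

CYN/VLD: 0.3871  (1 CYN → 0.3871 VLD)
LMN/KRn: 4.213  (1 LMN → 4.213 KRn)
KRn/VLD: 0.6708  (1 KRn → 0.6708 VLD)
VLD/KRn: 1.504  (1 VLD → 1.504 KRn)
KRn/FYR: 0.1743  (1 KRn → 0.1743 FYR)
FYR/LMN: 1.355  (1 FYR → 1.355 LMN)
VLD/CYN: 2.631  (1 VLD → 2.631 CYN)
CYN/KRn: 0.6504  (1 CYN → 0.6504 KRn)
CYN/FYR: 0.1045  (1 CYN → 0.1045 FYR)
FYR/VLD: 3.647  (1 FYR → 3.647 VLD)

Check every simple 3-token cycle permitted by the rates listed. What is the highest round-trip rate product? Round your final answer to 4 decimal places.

CYN→KRn→VLD→CYN: 0.6504 × 0.6708 × 2.631 = 1.14787
CYN→FYR→VLD→CYN: 0.1045 × 3.647 × 2.631 = 1.00270
LMN→KRn→FYR→LMN: 4.213 × 0.1743 × 1.355 = 0.99501
FYR→VLD→KRn→FYR: 3.647 × 1.504 × 0.1743 = 0.95605
Maximum is CYN→KRn→VLD→CYN at 1.1479; arbitrage exists.

1.1479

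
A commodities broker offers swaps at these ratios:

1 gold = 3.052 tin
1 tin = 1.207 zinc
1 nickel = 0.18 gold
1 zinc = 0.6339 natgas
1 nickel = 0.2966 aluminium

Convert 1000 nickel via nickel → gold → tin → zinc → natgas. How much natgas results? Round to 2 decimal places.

1000 nickel × 0.18 = 180 gold
180 gold × 3.052 = 549.36 tin
549.36 tin × 1.207 = 663.07752 zinc
663.07752 zinc × 0.6339 = 420.324839928 natgas

420.32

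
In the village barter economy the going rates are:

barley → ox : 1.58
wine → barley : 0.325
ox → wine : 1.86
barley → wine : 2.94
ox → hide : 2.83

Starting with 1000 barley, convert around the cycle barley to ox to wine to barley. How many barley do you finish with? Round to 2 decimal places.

955.11

1000 barley × 1.58 = 1580 ox
1580 ox × 1.86 = 2938.8 wine
2938.8 wine × 0.325 = 955.11 barley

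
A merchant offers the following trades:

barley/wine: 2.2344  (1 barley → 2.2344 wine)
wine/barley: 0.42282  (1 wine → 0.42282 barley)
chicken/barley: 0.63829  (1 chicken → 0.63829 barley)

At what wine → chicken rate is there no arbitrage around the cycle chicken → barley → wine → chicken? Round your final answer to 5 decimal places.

0.70117

Known legs of the cycle: 0.63829 × 2.2344 = 1.426195176
For no arbitrage the full-cycle product must be 1, so the missing rate is 1 / 1.426195176 ≈ 0.7011663.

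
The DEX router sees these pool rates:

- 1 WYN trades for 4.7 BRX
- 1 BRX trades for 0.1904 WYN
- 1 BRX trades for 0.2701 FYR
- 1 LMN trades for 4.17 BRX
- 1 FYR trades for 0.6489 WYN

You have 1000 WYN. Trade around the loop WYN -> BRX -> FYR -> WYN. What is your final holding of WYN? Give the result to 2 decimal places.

1000 WYN × 4.7 = 4700 BRX
4700 BRX × 0.2701 = 1269.47 FYR
1269.47 FYR × 0.6489 = 823.759083 WYN

823.76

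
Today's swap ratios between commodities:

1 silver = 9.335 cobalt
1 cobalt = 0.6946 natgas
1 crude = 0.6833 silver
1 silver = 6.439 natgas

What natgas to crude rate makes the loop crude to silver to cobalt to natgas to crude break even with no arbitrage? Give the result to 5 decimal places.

0.22570

Known legs of the cycle: 0.6833 × 9.335 × 0.6946 = 4.4305793803
For no arbitrage the full-cycle product must be 1, so the missing rate is 1 / 4.4305793803 ≈ 0.2257041.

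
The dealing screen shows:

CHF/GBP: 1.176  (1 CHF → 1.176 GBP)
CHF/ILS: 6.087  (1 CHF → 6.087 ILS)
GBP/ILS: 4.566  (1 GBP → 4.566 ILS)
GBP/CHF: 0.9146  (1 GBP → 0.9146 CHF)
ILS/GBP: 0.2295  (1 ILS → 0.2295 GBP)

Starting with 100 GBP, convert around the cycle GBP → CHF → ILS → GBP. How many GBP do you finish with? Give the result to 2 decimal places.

100 GBP × 0.9146 = 91.46 CHF
91.46 CHF × 6.087 = 556.71702 ILS
556.71702 ILS × 0.2295 = 127.76655609 GBP

127.77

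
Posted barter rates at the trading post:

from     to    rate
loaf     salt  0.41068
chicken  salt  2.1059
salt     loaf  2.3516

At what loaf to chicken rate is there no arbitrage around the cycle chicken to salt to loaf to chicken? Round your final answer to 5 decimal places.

Known legs of the cycle: 2.1059 × 2.3516 = 4.95223444
For no arbitrage the full-cycle product must be 1, so the missing rate is 1 / 4.95223444 ≈ 0.2019291.

0.20193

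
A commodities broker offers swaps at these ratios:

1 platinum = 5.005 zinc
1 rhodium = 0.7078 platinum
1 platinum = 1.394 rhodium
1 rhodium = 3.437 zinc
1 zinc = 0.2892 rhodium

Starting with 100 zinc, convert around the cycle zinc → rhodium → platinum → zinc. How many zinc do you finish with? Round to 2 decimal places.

102.45

100 zinc × 0.2892 = 28.92 rhodium
28.92 rhodium × 0.7078 = 20.469576 platinum
20.469576 platinum × 5.005 = 102.45022788 zinc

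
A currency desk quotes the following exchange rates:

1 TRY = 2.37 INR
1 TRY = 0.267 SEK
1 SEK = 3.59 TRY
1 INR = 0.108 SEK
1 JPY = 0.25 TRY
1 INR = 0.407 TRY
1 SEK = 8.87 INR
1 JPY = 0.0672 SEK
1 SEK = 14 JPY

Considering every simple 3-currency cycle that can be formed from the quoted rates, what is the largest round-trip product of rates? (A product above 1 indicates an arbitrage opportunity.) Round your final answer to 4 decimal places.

INR→TRY→SEK→INR: 0.407 × 0.267 × 8.87 = 0.96389
JPY→TRY→SEK→JPY: 0.25 × 0.267 × 14 = 0.93450
INR→SEK→TRY→INR: 0.108 × 3.59 × 2.37 = 0.91890
Maximum is INR→TRY→SEK→INR at 0.9639; no arbitrage — every cycle loses value.

0.9639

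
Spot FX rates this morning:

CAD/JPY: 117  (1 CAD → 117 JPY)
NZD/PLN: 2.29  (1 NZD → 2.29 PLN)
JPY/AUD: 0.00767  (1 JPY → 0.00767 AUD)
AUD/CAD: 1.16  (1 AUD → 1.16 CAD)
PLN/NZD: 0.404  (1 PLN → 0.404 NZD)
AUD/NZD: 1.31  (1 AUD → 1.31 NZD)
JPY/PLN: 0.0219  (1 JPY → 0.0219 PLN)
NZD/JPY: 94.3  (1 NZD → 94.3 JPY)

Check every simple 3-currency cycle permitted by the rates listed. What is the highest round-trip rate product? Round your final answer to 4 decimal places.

JPY→AUD→CAD→JPY: 0.00767 × 1.16 × 117 = 1.04097
JPY→AUD→NZD→JPY: 0.00767 × 1.31 × 94.3 = 0.94750
JPY→PLN→NZD→JPY: 0.0219 × 0.404 × 94.3 = 0.83433
Maximum is JPY→AUD→CAD→JPY at 1.0410; arbitrage exists.

1.0410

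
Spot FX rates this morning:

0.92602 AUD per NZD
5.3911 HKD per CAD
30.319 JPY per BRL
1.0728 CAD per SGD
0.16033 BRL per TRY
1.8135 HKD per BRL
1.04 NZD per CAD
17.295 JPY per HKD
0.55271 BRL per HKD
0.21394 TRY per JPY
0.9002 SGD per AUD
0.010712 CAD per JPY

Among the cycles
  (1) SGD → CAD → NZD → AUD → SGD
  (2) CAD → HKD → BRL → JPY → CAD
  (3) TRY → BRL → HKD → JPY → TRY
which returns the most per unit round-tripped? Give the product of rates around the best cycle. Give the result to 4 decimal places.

1.0758

(1) 1.0728 × 1.04 × 0.92602 × 0.9002 = 0.93006
(2) 5.3911 × 0.55271 × 30.319 × 0.010712 = 0.96774
(3) 0.16033 × 1.8135 × 17.295 × 0.21394 = 1.07583
Highest is cycle (3) at 1.0758 (>1, arbitrage).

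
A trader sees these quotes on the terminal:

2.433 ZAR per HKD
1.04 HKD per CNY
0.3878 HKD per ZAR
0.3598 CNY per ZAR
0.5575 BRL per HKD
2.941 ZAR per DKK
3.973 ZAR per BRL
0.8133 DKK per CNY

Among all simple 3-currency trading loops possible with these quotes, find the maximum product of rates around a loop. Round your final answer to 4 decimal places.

ZAR→CNY→HKD→ZAR: 0.3598 × 1.04 × 2.433 = 0.91041
ZAR→CNY→DKK→ZAR: 0.3598 × 0.8133 × 2.941 = 0.86061
ZAR→HKD→BRL→ZAR: 0.3878 × 0.5575 × 3.973 = 0.85896
Maximum is ZAR→CNY→HKD→ZAR at 0.9104; no arbitrage — every cycle loses value.

0.9104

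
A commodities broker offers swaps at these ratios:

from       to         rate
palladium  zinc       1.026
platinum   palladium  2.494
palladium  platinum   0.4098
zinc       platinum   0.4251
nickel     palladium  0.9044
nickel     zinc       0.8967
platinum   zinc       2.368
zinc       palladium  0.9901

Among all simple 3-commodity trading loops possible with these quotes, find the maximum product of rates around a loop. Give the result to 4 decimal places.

1.0878

palladium→zinc→platinum→palladium: 1.026 × 0.4251 × 2.494 = 1.08776
palladium→platinum→zinc→palladium: 0.4098 × 2.368 × 0.9901 = 0.96080
Maximum is palladium→zinc→platinum→palladium at 1.0878; arbitrage exists.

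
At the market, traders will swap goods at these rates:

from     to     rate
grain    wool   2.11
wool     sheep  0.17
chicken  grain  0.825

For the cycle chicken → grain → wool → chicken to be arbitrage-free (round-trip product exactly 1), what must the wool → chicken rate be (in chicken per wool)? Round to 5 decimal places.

0.57447

Known legs of the cycle: 0.825 × 2.11 = 1.74075
For no arbitrage the full-cycle product must be 1, so the missing rate is 1 / 1.74075 ≈ 0.5744650.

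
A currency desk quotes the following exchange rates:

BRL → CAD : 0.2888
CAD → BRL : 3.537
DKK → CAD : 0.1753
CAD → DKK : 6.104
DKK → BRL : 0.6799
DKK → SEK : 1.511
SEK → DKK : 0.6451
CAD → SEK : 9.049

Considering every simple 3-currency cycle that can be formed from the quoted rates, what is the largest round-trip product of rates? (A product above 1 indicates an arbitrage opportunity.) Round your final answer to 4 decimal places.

BRL→CAD→DKK→BRL: 0.2888 × 6.104 × 0.6799 = 1.19855
SEK→DKK→CAD→SEK: 0.6451 × 0.1753 × 9.049 = 1.02332
Maximum is BRL→CAD→DKK→BRL at 1.1986; arbitrage exists.

1.1986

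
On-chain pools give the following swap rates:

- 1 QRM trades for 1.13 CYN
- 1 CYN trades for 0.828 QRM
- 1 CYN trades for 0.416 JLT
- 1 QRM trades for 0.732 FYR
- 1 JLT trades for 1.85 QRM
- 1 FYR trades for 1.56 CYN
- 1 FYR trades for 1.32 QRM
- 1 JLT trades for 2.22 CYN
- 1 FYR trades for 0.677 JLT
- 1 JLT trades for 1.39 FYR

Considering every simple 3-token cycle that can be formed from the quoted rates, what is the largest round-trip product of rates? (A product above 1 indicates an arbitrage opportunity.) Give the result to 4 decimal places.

0.9455

CYN→QRM→FYR→CYN: 0.828 × 0.732 × 1.56 = 0.94551
JLT→QRM→FYR→JLT: 1.85 × 0.732 × 0.677 = 0.91679
CYN→JLT→FYR→CYN: 0.416 × 1.39 × 1.56 = 0.90205
CYN→JLT→QRM→CYN: 0.416 × 1.85 × 1.13 = 0.86965
Maximum is CYN→QRM→FYR→CYN at 0.9455; no arbitrage — every cycle loses value.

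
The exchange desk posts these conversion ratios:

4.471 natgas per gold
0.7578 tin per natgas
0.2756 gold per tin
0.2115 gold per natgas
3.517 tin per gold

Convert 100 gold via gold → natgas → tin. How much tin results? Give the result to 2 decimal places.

338.81

100 gold × 4.471 = 447.1 natgas
447.1 natgas × 0.7578 = 338.81238 tin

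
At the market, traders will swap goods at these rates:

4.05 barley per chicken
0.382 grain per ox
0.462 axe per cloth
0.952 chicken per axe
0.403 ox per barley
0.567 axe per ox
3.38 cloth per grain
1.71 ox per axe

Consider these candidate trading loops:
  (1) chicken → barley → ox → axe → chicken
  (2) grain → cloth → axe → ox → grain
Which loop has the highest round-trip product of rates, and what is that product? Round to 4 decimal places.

(1) 4.05 × 0.403 × 0.567 × 0.952 = 0.88101
(2) 3.38 × 0.462 × 1.71 × 0.382 = 1.02004
Highest is cycle (2) at 1.0200 (>1, arbitrage).

1.0200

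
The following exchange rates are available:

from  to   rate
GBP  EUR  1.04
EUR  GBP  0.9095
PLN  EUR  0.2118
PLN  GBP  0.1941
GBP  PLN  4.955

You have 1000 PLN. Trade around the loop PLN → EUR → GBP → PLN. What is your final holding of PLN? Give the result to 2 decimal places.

1000 PLN × 0.2118 = 211.8 EUR
211.8 EUR × 0.9095 = 192.6321 GBP
192.6321 GBP × 4.955 = 954.4920555 PLN

954.49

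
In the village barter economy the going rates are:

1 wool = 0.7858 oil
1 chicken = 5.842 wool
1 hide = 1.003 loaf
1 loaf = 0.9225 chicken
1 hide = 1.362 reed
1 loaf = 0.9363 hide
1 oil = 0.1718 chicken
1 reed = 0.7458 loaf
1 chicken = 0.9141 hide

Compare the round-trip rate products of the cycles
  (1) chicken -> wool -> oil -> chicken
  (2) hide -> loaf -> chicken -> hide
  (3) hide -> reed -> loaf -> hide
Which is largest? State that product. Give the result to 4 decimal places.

0.9511

(1) 5.842 × 0.7858 × 0.1718 = 0.78867
(2) 1.003 × 0.9225 × 0.9141 = 0.84579
(3) 1.362 × 0.7458 × 0.9363 = 0.95107
Highest is cycle (3) at 0.9511 (≤1, no arbitrage).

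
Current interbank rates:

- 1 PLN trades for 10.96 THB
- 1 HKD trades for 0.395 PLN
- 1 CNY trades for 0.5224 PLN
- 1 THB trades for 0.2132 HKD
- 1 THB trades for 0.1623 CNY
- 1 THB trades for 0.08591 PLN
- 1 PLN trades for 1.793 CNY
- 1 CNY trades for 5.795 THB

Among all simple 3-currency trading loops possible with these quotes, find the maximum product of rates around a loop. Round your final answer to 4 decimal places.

0.9292

CNY→PLN→THB→CNY: 0.5224 × 10.96 × 0.1623 = 0.92925
THB→HKD→PLN→THB: 0.2132 × 0.395 × 10.96 = 0.92299
CNY→THB→PLN→CNY: 5.795 × 0.08591 × 1.793 = 0.89264
Maximum is CNY→PLN→THB→CNY at 0.9292; no arbitrage — every cycle loses value.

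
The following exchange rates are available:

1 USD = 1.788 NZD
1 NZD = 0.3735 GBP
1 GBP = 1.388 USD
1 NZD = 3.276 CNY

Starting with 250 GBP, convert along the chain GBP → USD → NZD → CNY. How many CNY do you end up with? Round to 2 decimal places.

250 GBP × 1.388 = 347 USD
347 USD × 1.788 = 620.436 NZD
620.436 NZD × 3.276 = 2032.548336 CNY

2032.55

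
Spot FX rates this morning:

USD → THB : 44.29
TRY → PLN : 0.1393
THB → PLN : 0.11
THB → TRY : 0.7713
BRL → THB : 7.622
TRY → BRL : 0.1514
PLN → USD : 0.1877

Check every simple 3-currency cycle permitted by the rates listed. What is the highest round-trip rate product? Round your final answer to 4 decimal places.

0.9145

THB→PLN→USD→THB: 0.11 × 0.1877 × 44.29 = 0.91446
TRY→BRL→THB→TRY: 0.1514 × 7.622 × 0.7713 = 0.89006
Maximum is THB→PLN→USD→THB at 0.9145; no arbitrage — every cycle loses value.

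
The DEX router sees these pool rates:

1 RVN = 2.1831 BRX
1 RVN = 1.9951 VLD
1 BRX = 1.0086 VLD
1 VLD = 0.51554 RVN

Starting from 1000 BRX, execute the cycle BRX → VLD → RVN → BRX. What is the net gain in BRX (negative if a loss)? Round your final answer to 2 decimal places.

1000 BRX × 1.0086 = 1008.6 VLD
1008.6 VLD × 0.51554 = 519.973644 RVN
519.973644 RVN × 2.1831 = 1135.1544622164 BRX
Net change: 1135.1544622164 − 1000 = 135.1544622164 BRX

135.15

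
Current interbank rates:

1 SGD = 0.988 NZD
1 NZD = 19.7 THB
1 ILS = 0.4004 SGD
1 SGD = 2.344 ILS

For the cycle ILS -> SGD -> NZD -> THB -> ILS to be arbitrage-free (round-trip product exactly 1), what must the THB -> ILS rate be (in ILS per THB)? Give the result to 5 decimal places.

0.12832

Known legs of the cycle: 0.4004 × 0.988 × 19.7 = 7.79322544
For no arbitrage the full-cycle product must be 1, so the missing rate is 1 / 7.79322544 ≈ 0.1283166.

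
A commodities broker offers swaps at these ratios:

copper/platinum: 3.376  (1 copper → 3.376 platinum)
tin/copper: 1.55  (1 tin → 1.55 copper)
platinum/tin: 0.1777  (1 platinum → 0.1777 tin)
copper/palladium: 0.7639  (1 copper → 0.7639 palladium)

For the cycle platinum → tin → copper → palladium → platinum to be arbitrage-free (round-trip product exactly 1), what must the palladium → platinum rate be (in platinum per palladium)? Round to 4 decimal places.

Known legs of the cycle: 0.1777 × 1.55 × 0.7639 = 0.2104047965
For no arbitrage the full-cycle product must be 1, so the missing rate is 1 / 0.2104047965 ≈ 4.752743.

4.7527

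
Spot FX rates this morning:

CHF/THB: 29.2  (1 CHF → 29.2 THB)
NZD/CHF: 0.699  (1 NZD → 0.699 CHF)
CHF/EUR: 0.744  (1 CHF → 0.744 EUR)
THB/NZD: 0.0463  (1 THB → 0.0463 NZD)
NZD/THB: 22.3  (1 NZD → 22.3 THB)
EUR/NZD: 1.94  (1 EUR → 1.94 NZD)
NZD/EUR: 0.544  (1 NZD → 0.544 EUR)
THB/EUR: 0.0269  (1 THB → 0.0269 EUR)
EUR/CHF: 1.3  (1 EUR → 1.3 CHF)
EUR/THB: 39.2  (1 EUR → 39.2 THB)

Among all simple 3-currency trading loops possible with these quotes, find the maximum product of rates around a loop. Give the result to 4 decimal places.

1.1637

NZD→THB→EUR→NZD: 22.3 × 0.0269 × 1.94 = 1.16375
EUR→CHF→THB→EUR: 1.3 × 29.2 × 0.0269 = 1.02112
NZD→CHF→EUR→NZD: 0.699 × 0.744 × 1.94 = 1.00891
NZD→EUR→THB→NZD: 0.544 × 39.2 × 0.0463 = 0.98734
NZD→CHF→THB→NZD: 0.699 × 29.2 × 0.0463 = 0.94502
Maximum is NZD→THB→EUR→NZD at 1.1637; arbitrage exists.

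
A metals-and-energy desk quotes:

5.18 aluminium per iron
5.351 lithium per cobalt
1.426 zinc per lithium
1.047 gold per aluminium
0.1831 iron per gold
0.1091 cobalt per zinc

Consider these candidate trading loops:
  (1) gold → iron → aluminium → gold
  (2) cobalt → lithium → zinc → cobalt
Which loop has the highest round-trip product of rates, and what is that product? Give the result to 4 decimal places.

0.9930

(1) 0.1831 × 5.18 × 1.047 = 0.99304
(2) 5.351 × 1.426 × 0.1091 = 0.83249
Highest is cycle (1) at 0.9930 (≤1, no arbitrage).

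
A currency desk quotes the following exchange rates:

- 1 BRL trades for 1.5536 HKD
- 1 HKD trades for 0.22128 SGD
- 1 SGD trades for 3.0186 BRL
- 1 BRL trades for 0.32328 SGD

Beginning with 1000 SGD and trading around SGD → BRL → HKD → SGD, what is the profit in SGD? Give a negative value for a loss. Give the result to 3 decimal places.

1000 SGD × 3.0186 = 3018.6 BRL
3018.6 BRL × 1.5536 = 4689.69696 HKD
4689.69696 HKD × 0.22128 = 1037.7361433088 SGD
Net change: 1037.7361433088 − 1000 = 37.7361433088 SGD

37.736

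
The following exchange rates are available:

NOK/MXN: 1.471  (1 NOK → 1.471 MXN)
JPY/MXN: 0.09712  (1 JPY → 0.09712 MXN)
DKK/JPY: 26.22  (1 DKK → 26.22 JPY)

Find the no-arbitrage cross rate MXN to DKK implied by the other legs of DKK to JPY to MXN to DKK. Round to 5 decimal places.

Known legs of the cycle: 26.22 × 0.09712 = 2.5464864
For no arbitrage the full-cycle product must be 1, so the missing rate is 1 / 2.5464864 ≈ 0.3926980.

0.39270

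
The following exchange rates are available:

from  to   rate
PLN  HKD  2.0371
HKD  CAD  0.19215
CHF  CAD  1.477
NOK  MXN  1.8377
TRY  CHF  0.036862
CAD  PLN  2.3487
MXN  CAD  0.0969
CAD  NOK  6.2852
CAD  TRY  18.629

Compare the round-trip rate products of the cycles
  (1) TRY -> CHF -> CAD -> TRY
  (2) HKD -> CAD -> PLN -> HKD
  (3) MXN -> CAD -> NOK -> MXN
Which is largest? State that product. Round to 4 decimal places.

1.1192

(1) 0.036862 × 1.477 × 18.629 = 1.01426
(2) 0.19215 × 2.3487 × 2.0371 = 0.91935
(3) 0.0969 × 6.2852 × 1.8377 = 1.11923
Highest is cycle (3) at 1.1192 (>1, arbitrage).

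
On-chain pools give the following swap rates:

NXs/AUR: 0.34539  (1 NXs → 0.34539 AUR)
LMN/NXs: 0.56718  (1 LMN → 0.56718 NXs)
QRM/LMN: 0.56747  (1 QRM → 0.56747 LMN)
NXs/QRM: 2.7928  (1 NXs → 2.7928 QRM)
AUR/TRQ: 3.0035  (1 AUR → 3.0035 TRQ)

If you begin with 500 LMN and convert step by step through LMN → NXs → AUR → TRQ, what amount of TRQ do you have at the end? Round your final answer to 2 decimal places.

500 LMN × 0.56718 = 283.59 NXs
283.59 NXs × 0.34539 = 97.9491501 AUR
97.9491501 AUR × 3.0035 = 294.19027232535 TRQ

294.19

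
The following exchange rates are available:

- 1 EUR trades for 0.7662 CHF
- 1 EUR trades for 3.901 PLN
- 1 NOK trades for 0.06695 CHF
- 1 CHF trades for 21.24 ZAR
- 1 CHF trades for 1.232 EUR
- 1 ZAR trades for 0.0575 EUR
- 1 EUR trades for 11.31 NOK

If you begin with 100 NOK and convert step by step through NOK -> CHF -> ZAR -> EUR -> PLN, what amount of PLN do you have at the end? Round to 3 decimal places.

100 NOK × 0.06695 = 6.695 CHF
6.695 CHF × 21.24 = 142.2018 ZAR
142.2018 ZAR × 0.0575 = 8.1766035 EUR
8.1766035 EUR × 3.901 = 31.8969302535 PLN

31.897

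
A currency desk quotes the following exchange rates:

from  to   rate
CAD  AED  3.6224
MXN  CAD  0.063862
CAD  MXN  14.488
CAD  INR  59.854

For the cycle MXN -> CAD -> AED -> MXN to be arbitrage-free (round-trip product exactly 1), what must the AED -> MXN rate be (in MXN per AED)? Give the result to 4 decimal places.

Known legs of the cycle: 0.063862 × 3.6224 = 0.2313337088
For no arbitrage the full-cycle product must be 1, so the missing rate is 1 / 0.2313337088 ≈ 4.322760.

4.3228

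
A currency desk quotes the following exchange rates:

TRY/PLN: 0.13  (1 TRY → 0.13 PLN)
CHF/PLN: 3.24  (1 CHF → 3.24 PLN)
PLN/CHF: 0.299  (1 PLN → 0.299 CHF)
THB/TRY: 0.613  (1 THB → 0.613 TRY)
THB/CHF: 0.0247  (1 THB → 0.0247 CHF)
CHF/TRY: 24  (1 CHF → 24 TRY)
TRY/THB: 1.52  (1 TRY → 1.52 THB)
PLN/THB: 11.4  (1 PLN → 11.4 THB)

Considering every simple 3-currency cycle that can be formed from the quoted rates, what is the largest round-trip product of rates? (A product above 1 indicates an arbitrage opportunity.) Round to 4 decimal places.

0.9329

CHF→TRY→PLN→CHF: 24 × 0.13 × 0.299 = 0.93288
THB→CHF→PLN→THB: 0.0247 × 3.24 × 11.4 = 0.91232
THB→TRY→PLN→THB: 0.613 × 0.13 × 11.4 = 0.90847
THB→CHF→TRY→THB: 0.0247 × 24 × 1.52 = 0.90106
Maximum is CHF→TRY→PLN→CHF at 0.9329; no arbitrage — every cycle loses value.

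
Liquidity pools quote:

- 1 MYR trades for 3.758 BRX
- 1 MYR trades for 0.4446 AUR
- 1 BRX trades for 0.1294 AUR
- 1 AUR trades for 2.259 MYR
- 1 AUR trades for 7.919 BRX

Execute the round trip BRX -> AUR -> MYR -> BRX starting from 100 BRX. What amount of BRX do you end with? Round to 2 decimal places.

100 BRX × 0.1294 = 12.94 AUR
12.94 AUR × 2.259 = 29.23146 MYR
29.23146 MYR × 3.758 = 109.85182668 BRX

109.85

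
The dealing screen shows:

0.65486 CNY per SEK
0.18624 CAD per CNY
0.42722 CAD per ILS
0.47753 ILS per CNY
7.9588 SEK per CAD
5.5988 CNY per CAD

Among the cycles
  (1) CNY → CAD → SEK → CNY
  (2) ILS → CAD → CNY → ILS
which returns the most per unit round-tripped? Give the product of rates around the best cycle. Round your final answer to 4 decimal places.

(1) 0.18624 × 7.9588 × 0.65486 = 0.97066
(2) 0.42722 × 5.5988 × 0.47753 = 1.14221
Highest is cycle (2) at 1.1422 (>1, arbitrage).

1.1422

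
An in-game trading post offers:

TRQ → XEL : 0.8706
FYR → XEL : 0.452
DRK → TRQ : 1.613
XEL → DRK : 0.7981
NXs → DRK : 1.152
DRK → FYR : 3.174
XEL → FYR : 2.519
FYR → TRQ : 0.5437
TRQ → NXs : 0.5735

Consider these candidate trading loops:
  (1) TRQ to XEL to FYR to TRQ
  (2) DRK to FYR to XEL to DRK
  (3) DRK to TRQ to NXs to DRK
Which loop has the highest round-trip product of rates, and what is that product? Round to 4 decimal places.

(1) 0.8706 × 2.519 × 0.5437 = 1.19236
(2) 3.174 × 0.452 × 0.7981 = 1.14499
(3) 1.613 × 0.5735 × 1.152 = 1.06566
Highest is cycle (1) at 1.1924 (>1, arbitrage).

1.1924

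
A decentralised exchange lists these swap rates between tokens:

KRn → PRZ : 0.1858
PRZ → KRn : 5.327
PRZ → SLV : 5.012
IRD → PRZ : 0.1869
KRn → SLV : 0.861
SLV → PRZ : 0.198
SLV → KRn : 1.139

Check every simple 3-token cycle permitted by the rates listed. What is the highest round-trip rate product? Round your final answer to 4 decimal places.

1.0607

PRZ→SLV→KRn→PRZ: 5.012 × 1.139 × 0.1858 = 1.06067
PRZ→KRn→SLV→PRZ: 5.327 × 0.861 × 0.198 = 0.90814
Maximum is PRZ→SLV→KRn→PRZ at 1.0607; arbitrage exists.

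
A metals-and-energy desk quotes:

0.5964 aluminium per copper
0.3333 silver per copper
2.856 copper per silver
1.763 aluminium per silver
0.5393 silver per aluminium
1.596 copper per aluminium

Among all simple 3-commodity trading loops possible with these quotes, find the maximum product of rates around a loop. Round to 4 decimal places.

0.9378

copper→silver→aluminium→copper: 0.3333 × 1.763 × 1.596 = 0.93782
copper→aluminium→silver→copper: 0.5964 × 0.5393 × 2.856 = 0.91860
Maximum is copper→silver→aluminium→copper at 0.9378; no arbitrage — every cycle loses value.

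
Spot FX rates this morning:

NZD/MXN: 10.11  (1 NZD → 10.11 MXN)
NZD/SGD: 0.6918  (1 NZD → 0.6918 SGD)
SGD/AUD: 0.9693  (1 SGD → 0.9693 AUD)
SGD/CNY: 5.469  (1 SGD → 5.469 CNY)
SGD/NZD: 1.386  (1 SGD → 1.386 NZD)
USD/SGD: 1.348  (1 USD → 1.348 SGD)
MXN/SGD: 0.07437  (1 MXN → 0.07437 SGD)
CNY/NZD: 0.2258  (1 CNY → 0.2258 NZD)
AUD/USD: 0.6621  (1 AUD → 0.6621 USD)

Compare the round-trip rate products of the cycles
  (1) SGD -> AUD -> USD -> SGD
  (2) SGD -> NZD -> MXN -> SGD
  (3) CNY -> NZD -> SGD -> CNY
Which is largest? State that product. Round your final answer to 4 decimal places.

1.0421

(1) 0.9693 × 0.6621 × 1.348 = 0.86511
(2) 1.386 × 10.11 × 0.07437 = 1.04211
(3) 0.2258 × 0.6918 × 5.469 = 0.85430
Highest is cycle (2) at 1.0421 (>1, arbitrage).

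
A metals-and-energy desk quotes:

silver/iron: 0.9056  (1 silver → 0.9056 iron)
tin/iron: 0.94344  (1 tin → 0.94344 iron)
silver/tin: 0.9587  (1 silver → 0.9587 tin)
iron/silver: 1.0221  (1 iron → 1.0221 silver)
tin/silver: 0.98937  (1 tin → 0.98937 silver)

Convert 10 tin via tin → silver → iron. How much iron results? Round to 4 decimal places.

8.9597

10 tin × 0.98937 = 9.8937 silver
9.8937 silver × 0.9056 = 8.95973472 iron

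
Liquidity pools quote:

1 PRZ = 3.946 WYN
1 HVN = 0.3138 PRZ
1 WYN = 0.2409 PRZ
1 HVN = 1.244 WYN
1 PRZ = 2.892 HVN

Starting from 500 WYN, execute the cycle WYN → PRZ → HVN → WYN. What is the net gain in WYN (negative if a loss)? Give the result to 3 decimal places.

-66.663

500 WYN × 0.2409 = 120.45 PRZ
120.45 PRZ × 2.892 = 348.3414 HVN
348.3414 HVN × 1.244 = 433.3367016 WYN
Net change: 433.3367016 − 500 = -66.6632984 WYN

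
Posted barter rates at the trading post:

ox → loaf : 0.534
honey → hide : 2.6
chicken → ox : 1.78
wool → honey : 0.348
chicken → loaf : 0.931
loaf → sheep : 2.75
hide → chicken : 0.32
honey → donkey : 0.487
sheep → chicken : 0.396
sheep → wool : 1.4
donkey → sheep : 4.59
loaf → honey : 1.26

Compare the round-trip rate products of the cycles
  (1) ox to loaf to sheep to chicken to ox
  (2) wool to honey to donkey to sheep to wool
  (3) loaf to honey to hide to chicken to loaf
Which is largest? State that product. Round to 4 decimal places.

(1) 0.534 × 2.75 × 0.396 × 1.78 = 1.03512
(2) 0.348 × 0.487 × 4.59 × 1.4 = 1.08905
(3) 1.26 × 2.6 × 0.32 × 0.931 = 0.97599
Highest is cycle (2) at 1.0891 (>1, arbitrage).

1.0891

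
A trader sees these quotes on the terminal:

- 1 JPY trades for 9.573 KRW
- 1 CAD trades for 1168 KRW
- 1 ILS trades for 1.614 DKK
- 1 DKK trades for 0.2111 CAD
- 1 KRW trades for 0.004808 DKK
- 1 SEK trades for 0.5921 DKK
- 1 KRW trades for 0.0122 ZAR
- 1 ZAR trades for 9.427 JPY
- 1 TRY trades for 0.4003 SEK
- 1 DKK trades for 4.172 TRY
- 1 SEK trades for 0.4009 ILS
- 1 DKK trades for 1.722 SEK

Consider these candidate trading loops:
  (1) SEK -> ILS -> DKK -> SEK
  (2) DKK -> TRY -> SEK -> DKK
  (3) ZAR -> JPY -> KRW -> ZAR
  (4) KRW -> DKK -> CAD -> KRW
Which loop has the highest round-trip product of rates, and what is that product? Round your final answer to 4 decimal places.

1.1855

(1) 0.4009 × 1.614 × 1.722 = 1.11422
(2) 4.172 × 0.4003 × 0.5921 = 0.98884
(3) 9.427 × 9.573 × 0.0122 = 1.10098
(4) 0.004808 × 0.2111 × 1168 = 1.18548
Highest is cycle (4) at 1.1855 (>1, arbitrage).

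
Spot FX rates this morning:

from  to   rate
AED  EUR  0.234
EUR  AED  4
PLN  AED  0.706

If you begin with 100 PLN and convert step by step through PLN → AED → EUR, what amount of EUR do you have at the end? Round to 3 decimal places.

16.520

100 PLN × 0.706 = 70.6 AED
70.6 AED × 0.234 = 16.5204 EUR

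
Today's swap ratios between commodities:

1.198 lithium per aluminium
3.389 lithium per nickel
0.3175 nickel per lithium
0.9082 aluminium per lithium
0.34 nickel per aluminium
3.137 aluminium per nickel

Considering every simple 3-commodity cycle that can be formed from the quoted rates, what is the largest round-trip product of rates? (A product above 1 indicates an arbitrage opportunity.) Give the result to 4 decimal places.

aluminium→lithium→nickel→aluminium: 1.198 × 0.3175 × 3.137 = 1.19321
aluminium→nickel→lithium→aluminium: 0.34 × 3.389 × 0.9082 = 1.04648
Maximum is aluminium→lithium→nickel→aluminium at 1.1932; arbitrage exists.

1.1932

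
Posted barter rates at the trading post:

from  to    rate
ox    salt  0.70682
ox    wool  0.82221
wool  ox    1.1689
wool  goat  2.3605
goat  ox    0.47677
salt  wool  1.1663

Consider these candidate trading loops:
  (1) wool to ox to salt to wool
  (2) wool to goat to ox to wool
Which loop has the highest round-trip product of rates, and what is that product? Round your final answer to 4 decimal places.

0.9636

(1) 1.1689 × 0.70682 × 1.1663 = 0.96360
(2) 2.3605 × 0.47677 × 0.82221 = 0.92533
Highest is cycle (1) at 0.9636 (≤1, no arbitrage).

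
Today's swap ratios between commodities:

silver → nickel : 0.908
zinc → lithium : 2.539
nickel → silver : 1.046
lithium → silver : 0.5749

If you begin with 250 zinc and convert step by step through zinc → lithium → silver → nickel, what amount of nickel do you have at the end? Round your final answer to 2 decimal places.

331.35

250 zinc × 2.539 = 634.75 lithium
634.75 lithium × 0.5749 = 364.917775 silver
364.917775 silver × 0.908 = 331.3453397 nickel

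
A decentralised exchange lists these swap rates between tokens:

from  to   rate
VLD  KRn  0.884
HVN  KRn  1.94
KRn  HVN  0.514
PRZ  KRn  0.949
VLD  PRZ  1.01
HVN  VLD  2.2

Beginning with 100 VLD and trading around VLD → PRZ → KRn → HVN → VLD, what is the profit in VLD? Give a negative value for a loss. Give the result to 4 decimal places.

100 VLD × 1.01 = 101 PRZ
101 PRZ × 0.949 = 95.849 KRn
95.849 KRn × 0.514 = 49.266386 HVN
49.266386 HVN × 2.2 = 108.3860492 VLD
Net change: 108.3860492 − 100 = 8.3860492 VLD

8.3860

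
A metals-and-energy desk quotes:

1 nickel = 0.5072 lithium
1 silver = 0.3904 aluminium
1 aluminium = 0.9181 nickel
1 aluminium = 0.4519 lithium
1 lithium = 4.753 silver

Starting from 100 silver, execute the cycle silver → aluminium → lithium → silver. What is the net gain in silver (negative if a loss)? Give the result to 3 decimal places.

-16.147

100 silver × 0.3904 = 39.04 aluminium
39.04 aluminium × 0.4519 = 17.642176 lithium
17.642176 lithium × 4.753 = 83.853262528 silver
Net change: 83.853262528 − 100 = -16.146737472 silver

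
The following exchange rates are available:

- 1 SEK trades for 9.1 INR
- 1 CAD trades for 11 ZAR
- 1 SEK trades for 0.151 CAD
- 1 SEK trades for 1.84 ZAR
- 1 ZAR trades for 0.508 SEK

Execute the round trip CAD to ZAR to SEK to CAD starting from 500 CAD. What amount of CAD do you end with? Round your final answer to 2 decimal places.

500 CAD × 11 = 5500 ZAR
5500 ZAR × 0.508 = 2794 SEK
2794 SEK × 0.151 = 421.894 CAD

421.89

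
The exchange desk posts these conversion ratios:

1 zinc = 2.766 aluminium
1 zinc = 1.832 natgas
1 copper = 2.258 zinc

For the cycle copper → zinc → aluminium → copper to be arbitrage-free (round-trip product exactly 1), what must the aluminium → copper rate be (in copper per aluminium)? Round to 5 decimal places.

0.16011

Known legs of the cycle: 2.258 × 2.766 = 6.245628
For no arbitrage the full-cycle product must be 1, so the missing rate is 1 / 6.245628 ≈ 0.1601120.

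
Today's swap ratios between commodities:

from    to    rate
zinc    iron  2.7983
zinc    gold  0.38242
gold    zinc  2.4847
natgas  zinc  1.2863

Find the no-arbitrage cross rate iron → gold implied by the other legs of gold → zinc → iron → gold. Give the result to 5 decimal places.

0.14382

Known legs of the cycle: 2.4847 × 2.7983 = 6.95293601
For no arbitrage the full-cycle product must be 1, so the missing rate is 1 / 6.95293601 ≈ 0.1438241.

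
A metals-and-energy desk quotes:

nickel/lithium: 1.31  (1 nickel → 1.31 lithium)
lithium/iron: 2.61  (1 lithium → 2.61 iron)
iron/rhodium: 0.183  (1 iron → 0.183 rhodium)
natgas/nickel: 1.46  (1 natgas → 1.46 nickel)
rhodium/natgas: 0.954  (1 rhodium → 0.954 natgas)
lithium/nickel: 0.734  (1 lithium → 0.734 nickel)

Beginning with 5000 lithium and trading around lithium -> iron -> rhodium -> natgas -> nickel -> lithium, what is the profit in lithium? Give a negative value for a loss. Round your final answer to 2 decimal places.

5000 lithium × 2.61 = 13050 iron
13050 iron × 0.183 = 2388.15 rhodium
2388.15 rhodium × 0.954 = 2278.2951 natgas
2278.2951 natgas × 1.46 = 3326.310846 nickel
3326.310846 nickel × 1.31 = 4357.46720826 lithium
Net change: 4357.46720826 − 5000 = -642.53279174 lithium

-642.53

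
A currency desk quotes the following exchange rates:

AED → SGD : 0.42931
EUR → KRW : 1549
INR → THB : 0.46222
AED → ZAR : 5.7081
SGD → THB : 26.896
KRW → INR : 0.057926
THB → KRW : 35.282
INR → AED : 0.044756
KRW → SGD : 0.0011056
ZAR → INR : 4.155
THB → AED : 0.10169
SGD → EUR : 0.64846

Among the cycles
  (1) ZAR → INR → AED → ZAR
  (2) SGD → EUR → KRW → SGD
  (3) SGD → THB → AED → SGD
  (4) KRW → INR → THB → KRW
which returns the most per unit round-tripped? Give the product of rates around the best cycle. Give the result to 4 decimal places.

1.1742

(1) 4.155 × 0.044756 × 5.7081 = 1.06149
(2) 0.64846 × 1549 × 0.0011056 = 1.11054
(3) 26.896 × 0.10169 × 0.42931 = 1.17419
(4) 0.057926 × 0.46222 × 35.282 = 0.94466
Highest is cycle (3) at 1.1742 (>1, arbitrage).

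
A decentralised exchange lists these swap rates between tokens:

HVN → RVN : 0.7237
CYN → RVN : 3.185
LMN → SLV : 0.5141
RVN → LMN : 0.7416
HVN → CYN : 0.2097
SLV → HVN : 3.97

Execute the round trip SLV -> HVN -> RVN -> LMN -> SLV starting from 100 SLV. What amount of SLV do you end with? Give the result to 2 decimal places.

100 SLV × 3.97 = 397 HVN
397 HVN × 0.7237 = 287.3089 RVN
287.3089 RVN × 0.7416 = 213.06828024 LMN
213.06828024 LMN × 0.5141 = 109.538402871384 SLV

109.54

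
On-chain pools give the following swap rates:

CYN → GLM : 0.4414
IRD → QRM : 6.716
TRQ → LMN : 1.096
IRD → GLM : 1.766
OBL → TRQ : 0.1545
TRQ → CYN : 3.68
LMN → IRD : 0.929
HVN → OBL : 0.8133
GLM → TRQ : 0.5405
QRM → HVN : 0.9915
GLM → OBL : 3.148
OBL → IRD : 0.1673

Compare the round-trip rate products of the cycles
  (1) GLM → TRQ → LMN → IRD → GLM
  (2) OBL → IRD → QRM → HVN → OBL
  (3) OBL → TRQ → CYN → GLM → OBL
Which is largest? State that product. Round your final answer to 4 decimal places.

(1) 0.5405 × 1.096 × 0.929 × 1.766 = 0.97188
(2) 0.1673 × 6.716 × 0.9915 × 0.8133 = 0.90605
(3) 0.1545 × 3.68 × 0.4414 × 3.148 = 0.79003
Highest is cycle (1) at 0.9719 (≤1, no arbitrage).

0.9719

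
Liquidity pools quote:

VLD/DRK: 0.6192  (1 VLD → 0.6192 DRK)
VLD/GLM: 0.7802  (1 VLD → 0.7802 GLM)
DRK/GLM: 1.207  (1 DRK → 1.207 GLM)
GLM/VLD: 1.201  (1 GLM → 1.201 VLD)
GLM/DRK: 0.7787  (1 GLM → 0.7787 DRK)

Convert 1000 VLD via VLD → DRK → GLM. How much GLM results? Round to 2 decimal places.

747.37

1000 VLD × 0.6192 = 619.2 DRK
619.2 DRK × 1.207 = 747.3744 GLM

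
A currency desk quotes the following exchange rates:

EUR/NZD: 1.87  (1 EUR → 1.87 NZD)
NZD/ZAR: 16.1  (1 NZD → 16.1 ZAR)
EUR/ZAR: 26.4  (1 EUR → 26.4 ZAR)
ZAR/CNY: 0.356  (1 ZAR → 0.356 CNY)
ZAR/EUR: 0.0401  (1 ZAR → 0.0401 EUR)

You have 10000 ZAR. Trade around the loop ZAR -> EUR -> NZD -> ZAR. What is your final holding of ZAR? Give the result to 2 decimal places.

12072.91

10000 ZAR × 0.0401 = 401 EUR
401 EUR × 1.87 = 749.87 NZD
749.87 NZD × 16.1 = 12072.907 ZAR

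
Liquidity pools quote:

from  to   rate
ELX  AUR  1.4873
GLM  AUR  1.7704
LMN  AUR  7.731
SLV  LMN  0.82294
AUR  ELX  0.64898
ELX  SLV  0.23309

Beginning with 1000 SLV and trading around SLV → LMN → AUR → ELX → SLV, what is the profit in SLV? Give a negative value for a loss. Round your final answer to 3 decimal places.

-37.593

1000 SLV × 0.82294 = 822.94 LMN
822.94 LMN × 7.731 = 6362.14914 AUR
6362.14914 AUR × 0.64898 = 4128.9075488772 ELX
4128.9075488772 ELX × 0.23309 = 962.407060567786548 SLV
Net change: 962.407060567786548 − 1000 = -37.592939432213452 SLV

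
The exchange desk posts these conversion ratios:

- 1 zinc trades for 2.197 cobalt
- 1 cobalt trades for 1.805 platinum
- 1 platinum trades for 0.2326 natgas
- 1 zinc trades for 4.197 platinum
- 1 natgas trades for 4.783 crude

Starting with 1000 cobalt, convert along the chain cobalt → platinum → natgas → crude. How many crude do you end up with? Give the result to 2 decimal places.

2008.11

1000 cobalt × 1.805 = 1805 platinum
1805 platinum × 0.2326 = 419.843 natgas
419.843 natgas × 4.783 = 2008.109069 crude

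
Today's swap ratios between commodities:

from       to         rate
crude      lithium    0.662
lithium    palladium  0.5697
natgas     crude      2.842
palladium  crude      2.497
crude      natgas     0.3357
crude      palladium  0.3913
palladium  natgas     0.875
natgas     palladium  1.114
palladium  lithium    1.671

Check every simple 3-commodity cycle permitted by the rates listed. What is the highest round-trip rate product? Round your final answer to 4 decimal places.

crude→palladium→natgas→crude: 0.3913 × 0.875 × 2.842 = 0.97307
crude→lithium→palladium→crude: 0.662 × 0.5697 × 2.497 = 0.94172
crude→natgas→palladium→crude: 0.3357 × 1.114 × 2.497 = 0.93380
Maximum is crude→palladium→natgas→crude at 0.9731; no arbitrage — every cycle loses value.

0.9731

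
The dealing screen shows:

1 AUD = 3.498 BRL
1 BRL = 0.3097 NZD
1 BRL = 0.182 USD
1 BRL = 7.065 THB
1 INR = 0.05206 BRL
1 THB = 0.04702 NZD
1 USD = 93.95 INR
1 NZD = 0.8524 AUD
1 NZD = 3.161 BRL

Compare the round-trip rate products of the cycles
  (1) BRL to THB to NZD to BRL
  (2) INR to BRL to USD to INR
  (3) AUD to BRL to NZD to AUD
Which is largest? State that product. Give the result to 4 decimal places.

(1) 7.065 × 0.04702 × 3.161 = 1.05007
(2) 0.05206 × 0.182 × 93.95 = 0.89017
(3) 3.498 × 0.3097 × 0.8524 = 0.92343
Highest is cycle (1) at 1.0501 (>1, arbitrage).

1.0501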